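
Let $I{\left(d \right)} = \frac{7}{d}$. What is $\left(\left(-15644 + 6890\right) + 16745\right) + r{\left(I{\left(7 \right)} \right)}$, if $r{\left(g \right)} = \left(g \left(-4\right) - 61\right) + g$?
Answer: $7927$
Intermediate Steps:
$r{\left(g \right)} = -61 - 3 g$ ($r{\left(g \right)} = \left(- 4 g - 61\right) + g = \left(-61 - 4 g\right) + g = -61 - 3 g$)
$\left(\left(-15644 + 6890\right) + 16745\right) + r{\left(I{\left(7 \right)} \right)} = \left(\left(-15644 + 6890\right) + 16745\right) - \left(61 + 3 \cdot \frac{7}{7}\right) = \left(-8754 + 16745\right) - \left(61 + 3 \cdot 7 \cdot \frac{1}{7}\right) = 7991 - 64 = 7927$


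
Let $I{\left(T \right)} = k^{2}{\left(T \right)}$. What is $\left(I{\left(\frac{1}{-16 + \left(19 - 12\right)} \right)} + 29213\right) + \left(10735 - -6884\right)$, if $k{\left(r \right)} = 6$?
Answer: $46868$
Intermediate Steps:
$I{\left(T \right)} = 36$ ($I{\left(T \right)} = 6^{2} = 36$)
$\left(I{\left(\frac{1}{-16 + \left(19 - 12\right)} \right)} + 29213\right) + \left(10735 - -6884\right) = \left(36 + 29213\right) + \left(10735 - -6884\right) = 29249 + \left(10735 + 6884\right) = 29249 + 17619 = 46868$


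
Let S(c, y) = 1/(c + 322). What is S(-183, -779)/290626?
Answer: 1/40397014 ≈ 2.4754e-8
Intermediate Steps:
S(c, y) = 1/(322 + c)
S(-183, -779)/290626 = 1/((322 - 183)*290626) = (1/290626)/139 = (1/139)*(1/290626) = 1/40397014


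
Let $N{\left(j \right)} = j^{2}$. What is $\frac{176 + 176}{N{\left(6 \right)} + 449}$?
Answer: $\frac{352}{485} \approx 0.72577$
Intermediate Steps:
$\frac{176 + 176}{N{\left(6 \right)} + 449} = \frac{176 + 176}{6^{2} + 449} = \frac{352}{36 + 449} = \frac{352}{485}$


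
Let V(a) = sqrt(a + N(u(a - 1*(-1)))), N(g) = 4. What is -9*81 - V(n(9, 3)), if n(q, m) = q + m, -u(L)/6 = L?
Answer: -733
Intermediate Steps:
u(L) = -6*L
n(q, m) = m + q
V(a) = sqrt(4 + a) (V(a) = sqrt(a + 4) = sqrt(4 + a))
-9*81 - V(n(9, 3)) = -9*81 - sqrt(4 + (3 + 9)) = -729 - sqrt(4 + 12) = -729 - sqrt(16) = -729 - 1*4 = -729 - 4 = -733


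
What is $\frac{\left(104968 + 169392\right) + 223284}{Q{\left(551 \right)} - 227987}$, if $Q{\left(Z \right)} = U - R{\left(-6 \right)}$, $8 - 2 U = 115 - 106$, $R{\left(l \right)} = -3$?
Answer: $- \frac{995288}{455969} \approx -2.1828$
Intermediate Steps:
$U = - \frac{1}{2}$ ($U = 4 - \frac{115 - 106}{2} = 4 - \frac{9}{2} = - \frac{1}{2} \approx -0.5$)
$Q{\left(Z \right)} = \frac{5}{2}$ ($Q{\left(Z \right)} = - \frac{1}{2} - -3 = - \frac{1}{2} + 3 = \frac{5}{2}$)
$\frac{\left(104968 + 169392\right) + 223284}{Q{\left(551 \right)} - 227987} = \frac{\left(104968 + 169392\right) + 223284}{\frac{5}{2} - 227987} = \frac{274360 + 223284}{- \frac{455969}{2}} = 497644 \left(- \frac{2}{455969}\right) = - \frac{995288}{455969}$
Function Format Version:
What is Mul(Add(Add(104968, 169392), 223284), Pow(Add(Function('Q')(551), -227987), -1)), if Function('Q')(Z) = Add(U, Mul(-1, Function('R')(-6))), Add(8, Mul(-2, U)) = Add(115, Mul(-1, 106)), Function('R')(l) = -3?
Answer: Rational(-995288, 455969) ≈ -2.1828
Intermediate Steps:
U = Rational(-1, 2) (U = Add(4, Mul(Rational(-1, 2), Add(115, Mul(-1, 106)))) = Add(4, Mul(Rational(-1, 2), Add(115, -106))) = Add(4, Mul(Rational(-1, 2), 9)) = Add(4, Rational(-9, 2)) = Rational(-1, 2) ≈ -0.50000)
Function('Q')(Z) = Rational(5, 2) (Function('Q')(Z) = Add(Rational(-1, 2), Mul(-1, -3)) = Add(Rational(-1, 2), 3) = Rational(5, 2))
Mul(Add(Add(104968, 169392), 223284), Pow(Add(Function('Q')(551), -227987), -1)) = Mul(Add(Add(104968, 169392), 223284), Pow(Add(Rational(5, 2), -227987), -1)) = Mul(Add(274360, 223284), Pow(Rational(-455969, 2), -1)) = Mul(497644, Rational(-2, 455969)) = Rational(-995288, 455969)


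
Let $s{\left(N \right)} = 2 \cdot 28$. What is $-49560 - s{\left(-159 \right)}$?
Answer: $-49616$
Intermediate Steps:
$s{\left(N \right)} = 56$
$-49560 - s{\left(-159 \right)} = -49560 - 56 = -49616$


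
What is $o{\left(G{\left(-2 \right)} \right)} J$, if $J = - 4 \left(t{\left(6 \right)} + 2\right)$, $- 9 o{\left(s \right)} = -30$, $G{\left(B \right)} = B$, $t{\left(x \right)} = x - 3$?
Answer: $- \frac{200}{3} \approx -66.667$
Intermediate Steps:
$t{\left(x \right)} = -3 + x$ ($t{\left(x \right)} = x - 3 = -3 + x$)
$o{\left(s \right)} = \frac{10}{3}$ ($o{\left(s \right)} = \left(- \frac{1}{9}\right) \left(-30\right) = \frac{10}{3}$)
$J = -20$ ($J = - 4 \left(\left(-3 + 6\right) + 2\right) = - 4 \left(3 + 2\right) = \left(-4\right) 5 = -20$)
$o{\left(G{\left(-2 \right)} \right)} J = \frac{10}{3} \left(-20\right) = - \frac{200}{3}$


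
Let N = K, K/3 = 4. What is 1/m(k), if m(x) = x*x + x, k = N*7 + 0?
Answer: 1/7140 ≈ 0.00014006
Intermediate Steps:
K = 12 (K = 3*4 = 12)
N = 12
k = 84 (k = 12*7 + 0 = 84 + 0 = 84)
m(x) = x + x² (m(x) = x² + x = x + x²)
1/m(k) = 1/(84*(1 + 84)) = 1/(84*85) = 1/7140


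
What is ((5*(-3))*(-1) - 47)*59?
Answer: -1888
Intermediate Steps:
((5*(-3))*(-1) - 47)*59 = (-15*(-1) - 47)*59 = (15 - 47)*59 = -32*59 = -1888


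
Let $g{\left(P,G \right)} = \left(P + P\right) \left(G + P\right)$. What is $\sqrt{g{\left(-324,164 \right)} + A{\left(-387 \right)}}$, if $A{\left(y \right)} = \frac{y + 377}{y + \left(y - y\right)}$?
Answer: $\frac{\sqrt{1725339310}}{129} \approx 321.99$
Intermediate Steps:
$g{\left(P,G \right)} = 2 P \left(G + P\right)$
$A{\left(y \right)} = \frac{377 + y}{y}$ ($A{\left(y \right)} = \frac{377 + y}{y + 0} = \frac{377 + y}{y}$)
$\sqrt{g{\left(-324,164 \right)} + A{\left(-387 \right)}} = \sqrt{2 \left(-324\right) \left(164 - 324\right) + \frac{377 - 387}{-387}} = \sqrt{2 \left(-324\right) \left(-160\right) - - \frac{10}{387}} = \sqrt{103680 + \frac{10}{387}} = \sqrt{\frac{40124170}{387}} = \frac{\sqrt{1725339310}}{129}$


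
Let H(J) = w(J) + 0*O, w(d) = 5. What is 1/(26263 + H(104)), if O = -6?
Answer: 1/26268 ≈ 3.8069e-5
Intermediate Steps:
H(J) = 5 (H(J) = 5 + 0*(-6) = 5 + 0 = 5)
1/(26263 + H(104)) = 1/(26263 + 5) = 1/26268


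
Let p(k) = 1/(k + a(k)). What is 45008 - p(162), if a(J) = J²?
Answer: 1188481247/26406 ≈ 45008.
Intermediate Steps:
p(k) = 1/(k + k²)
45008 - p(162) = 45008 - 1/(162*(1 + 162)) = 45008 - 1/(162*163) = 45008 - 1*1/26406 = 45008 - 1/26406 = 1188481247/26406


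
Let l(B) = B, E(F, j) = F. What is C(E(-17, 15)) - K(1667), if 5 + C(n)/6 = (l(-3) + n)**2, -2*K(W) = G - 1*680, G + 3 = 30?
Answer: 4087/2 ≈ 2043.5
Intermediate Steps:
G = 27 (G = -3 + 30 = 27)
K(W) = 653/2 (K(W) = -(27 - 1*680)/2 = -(27 - 680)/2 = -1/2*(-653) = 653/2)
C(n) = -30 + 6*(-3 + n)**2
C(E(-17, 15)) - K(1667) = (-30 + 6*(-3 - 17)**2) - 1*653/2 = (-30 + 6*(-20)**2) - 653/2 = (-30 + 6*400) - 653/2 = (-30 + 2400) - 653/2 = 2370 - 653/2 = 4087/2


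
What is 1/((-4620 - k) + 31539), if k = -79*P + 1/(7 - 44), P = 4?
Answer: 37/1007696 ≈ 3.6717e-5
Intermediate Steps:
k = -11693/37 (k = -79*4 + 1/(7 - 44) = -316 + 1/(-37) = -316 - 1/37 = -11693/37 ≈ -316.03)
1/((-4620 - k) + 31539) = 1/((-4620 - 1*(-11693/37)) + 31539) = 1/((-4620 + 11693/37) + 31539) = 1/(-159247/37 + 31539) = 1/(1007696/37) = 37/1007696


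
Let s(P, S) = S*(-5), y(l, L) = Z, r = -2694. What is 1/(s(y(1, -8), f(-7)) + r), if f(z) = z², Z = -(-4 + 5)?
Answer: -1/2939 ≈ -0.00034025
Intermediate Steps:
Z = -1 (Z = -1*1 = -1)
y(l, L) = -1
s(P, S) = -5*S
1/(s(y(1, -8), f(-7)) + r) = 1/(-5*(-7)² - 2694) = 1/(-5*49 - 2694) = 1/(-245 - 2694) = 1/(-2939) = -1/2939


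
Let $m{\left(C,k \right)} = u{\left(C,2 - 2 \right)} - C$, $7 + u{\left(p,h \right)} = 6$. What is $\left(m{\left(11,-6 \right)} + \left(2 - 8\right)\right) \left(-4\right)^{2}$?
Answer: $-288$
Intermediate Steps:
$u{\left(p,h \right)} = -1$ ($u{\left(p,h \right)} = -7 + 6 = -1$)
$m{\left(C,k \right)} = -1 - C$
$\left(m{\left(11,-6 \right)} + \left(2 - 8\right)\right) \left(-4\right)^{2} = \left(\left(-1 - 11\right) + \left(2 - 8\right)\right) \left(-4\right)^{2} = \left(\left(-1 - 11\right) + \left(2 - 8\right)\right) 16 = \left(-12 - 6\right) 16 = \left(-18\right) 16 = -288$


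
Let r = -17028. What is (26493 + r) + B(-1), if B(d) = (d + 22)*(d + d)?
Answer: 9423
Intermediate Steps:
B(d) = 2*d*(22 + d) (B(d) = (22 + d)*(2*d) = 2*d*(22 + d))
(26493 + r) + B(-1) = (26493 - 17028) + 2*(-1)*(22 - 1) = 9465 + 2*(-1)*21 = 9465 - 42 = 9423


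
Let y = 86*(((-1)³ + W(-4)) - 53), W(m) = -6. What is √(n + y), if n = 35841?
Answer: 3*√3409 ≈ 175.16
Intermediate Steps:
y = -5160 (y = 86*(((-1)³ - 6) - 53) = 86*((-1 - 6) - 53) = 86*(-7 - 53) = 86*(-60) = -5160)
√(n + y) = √(35841 - 5160) = √30681 = 3*√3409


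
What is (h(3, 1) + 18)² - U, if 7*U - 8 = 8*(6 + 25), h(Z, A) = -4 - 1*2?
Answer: 752/7 ≈ 107.43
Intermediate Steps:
h(Z, A) = -6 (h(Z, A) = -4 - 2 = -6)
U = 256/7 (U = 8/7 + (8*(6 + 25))/7 = 8/7 + (8*31)/7 = 8/7 + (⅐)*248 = 8/7 + 248/7 = 256/7 ≈ 36.571)
(h(3, 1) + 18)² - U = (-6 + 18)² - 1*256/7 = 12² - 256/7 = 144 - 256/7 = 752/7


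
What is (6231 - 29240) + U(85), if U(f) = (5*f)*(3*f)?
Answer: 85366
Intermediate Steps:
U(f) = 15*f²
(6231 - 29240) + U(85) = (6231 - 29240) + 15*85² = -23009 + 15*7225 = -23009 + 108375 = 85366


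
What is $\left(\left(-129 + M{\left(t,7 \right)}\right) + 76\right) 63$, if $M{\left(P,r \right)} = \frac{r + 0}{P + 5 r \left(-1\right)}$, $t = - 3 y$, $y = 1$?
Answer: $- \frac{127323}{38} \approx -3350.6$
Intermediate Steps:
$t = -3$ ($t = \left(-3\right) 1 = -3$)
$M{\left(P,r \right)} = \frac{r}{P - 5 r}$
$\left(\left(-129 + M{\left(t,7 \right)}\right) + 76\right) 63 = \left(\left(-129 + \frac{7}{-3 - 35}\right) + 76\right) 63 = \left(\left(-129 + \frac{7}{-38}\right) + 76\right) 63 = \left(\left(-129 + 7 \left(- \frac{1}{38}\right)\right) + 76\right) 63 = \left(\left(-129 - \frac{7}{38}\right) + 76\right) 63 = \left(- \frac{4909}{38} + 76\right) 63 = \left(- \frac{2021}{38}\right) 63 = - \frac{127323}{38}$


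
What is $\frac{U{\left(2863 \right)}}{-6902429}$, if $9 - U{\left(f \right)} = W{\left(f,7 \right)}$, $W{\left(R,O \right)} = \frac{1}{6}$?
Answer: $- \frac{53}{41414574} \approx -1.2797 \cdot 10^{-6}$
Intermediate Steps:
$W{\left(R,O \right)} = \frac{1}{6}$
$U{\left(f \right)} = \frac{53}{6}$ ($U{\left(f \right)} = 9 - \frac{1}{6} = \frac{53}{6}$)
$\frac{U{\left(2863 \right)}}{-6902429} = \frac{53}{6 \left(-6902429\right)} = \frac{53}{6} \left(- \frac{1}{6902429}\right) = - \frac{53}{41414574}$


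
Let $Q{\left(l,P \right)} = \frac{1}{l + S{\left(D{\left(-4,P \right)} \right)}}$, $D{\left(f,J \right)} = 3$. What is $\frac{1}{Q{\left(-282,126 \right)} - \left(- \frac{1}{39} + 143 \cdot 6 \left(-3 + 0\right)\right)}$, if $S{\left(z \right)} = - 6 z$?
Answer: $\frac{1300}{3346229} \approx 0.0003885$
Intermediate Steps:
$Q{\left(l,P \right)} = \frac{1}{-18 + l}$ ($Q{\left(l,P \right)} = \frac{1}{l - 18} = \frac{1}{-18 + l}$)
$\frac{1}{Q{\left(-282,126 \right)} - \left(- \frac{1}{39} + 143 \cdot 6 \left(-3 + 0\right)\right)} = \frac{1}{\frac{1}{-18 - 282} - \left(- \frac{1}{39} + 143 \cdot 6 \left(-3 + 0\right)\right)} = \frac{1}{\frac{1}{-300} - \left(- \frac{1}{39} + 143 \cdot 6 \left(-3\right)\right)} = \frac{1}{- \frac{1}{300} + \left(\frac{1}{39} - -2574\right)} = \frac{1}{- \frac{1}{300} + \left(\frac{1}{39} + 2574\right)} = \frac{1}{- \frac{1}{300} + \frac{100387}{39}} = \frac{1}{\frac{3346229}{1300}} = \frac{1300}{3346229}$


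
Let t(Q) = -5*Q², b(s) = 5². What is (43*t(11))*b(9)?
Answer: -650375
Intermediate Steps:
b(s) = 25
(43*t(11))*b(9) = (43*(-5*11²))*25 = (43*(-5*121))*25 = (43*(-605))*25 = -26015*25 = -650375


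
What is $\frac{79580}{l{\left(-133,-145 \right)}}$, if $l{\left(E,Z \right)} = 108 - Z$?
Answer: $\frac{3460}{11} \approx 314.55$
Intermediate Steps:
$\frac{79580}{l{\left(-133,-145 \right)}} = \frac{79580}{108 - -145} = \frac{79580}{108 + 145} = \frac{79580}{253} = 79580 \cdot \frac{1}{253} = \frac{3460}{11}$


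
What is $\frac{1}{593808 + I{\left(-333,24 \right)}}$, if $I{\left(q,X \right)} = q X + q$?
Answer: $\frac{1}{585483} \approx 1.708 \cdot 10^{-6}$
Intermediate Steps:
$I{\left(q,X \right)} = q + X q$ ($I{\left(q,X \right)} = X q + q = q + X q$)
$\frac{1}{593808 + I{\left(-333,24 \right)}} = \frac{1}{593808 - 333 \left(1 + 24\right)} = \frac{1}{593808 - 8325} = \frac{1}{585483}$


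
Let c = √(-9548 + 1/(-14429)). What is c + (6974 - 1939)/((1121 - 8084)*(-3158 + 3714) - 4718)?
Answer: -5035/3876146 + I*√1987855813897/14429 ≈ -0.001299 + 97.714*I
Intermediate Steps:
c = I*√1987855813897/14429 (c = √(-9548 - 1/14429) = √(-137768093/14429) = I*√1987855813897/14429 ≈ 97.714*I)
c + (6974 - 1939)/((1121 - 8084)*(-3158 + 3714) - 4718) = I*√1987855813897/14429 + (6974 - 1939)/((1121 - 8084)*(-3158 + 3714) - 4718) = I*√1987855813897/14429 + 5035/(-6963*556 - 4718) = I*√1987855813897/14429 + 5035/(-3871428 - 4718) = I*√1987855813897/14429 + 5035/(-3876146) = I*√1987855813897/14429 + 5035*(-1/3876146) = I*√1987855813897/14429 - 5035/3876146 = -5035/3876146 + I*√1987855813897/14429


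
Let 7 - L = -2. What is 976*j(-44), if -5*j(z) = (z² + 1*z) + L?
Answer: -1855376/5 ≈ -3.7108e+5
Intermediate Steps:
L = 9 (L = 7 - 1*(-2) = 7 + 2 = 9)
j(z) = -9/5 - z/5 - z²/5 (j(z) = -((z² + 1*z) + 9)/5 = -((z² + z) + 9)/5 = -((z + z²) + 9)/5 = -(9 + z + z²)/5 = -9/5 - z/5 - z²/5)
976*j(-44) = 976*(-9/5 - ⅕*(-44) - ⅕*(-44)²) = 976*(-9/5 + 44/5 - ⅕*1936) = 976*(-9/5 + 44/5 - 1936/5) = 976*(-1901/5) = -1855376/5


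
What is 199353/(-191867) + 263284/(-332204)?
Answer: -29185343810/15934746217 ≈ -1.8316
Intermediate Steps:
199353/(-191867) + 263284/(-332204) = 199353*(-1/191867) + 263284*(-1/332204) = -199353/191867 - 65821/83051 = -29185343810/15934746217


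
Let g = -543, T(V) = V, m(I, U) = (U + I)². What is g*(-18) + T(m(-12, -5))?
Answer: 10063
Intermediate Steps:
m(I, U) = (I + U)²
g*(-18) + T(m(-12, -5)) = -543*(-18) + (-12 - 5)² = 9774 + (-17)² = 9774 + 289 = 10063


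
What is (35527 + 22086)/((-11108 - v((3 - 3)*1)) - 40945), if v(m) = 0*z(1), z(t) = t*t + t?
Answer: -57613/52053 ≈ -1.1068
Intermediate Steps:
z(t) = t + t² (z(t) = t² + t = t + t²)
v(m) = 0 (v(m) = 0*(1*(1 + 1)) = 0*(1*2) = 0*2 = 0)
(35527 + 22086)/((-11108 - v((3 - 3)*1)) - 40945) = (35527 + 22086)/((-11108 - 1*0) - 40945) = 57613/((-11108 + 0) - 40945) = 57613/(-11108 - 40945) = 57613/(-52053) = 57613*(-1/52053) = -57613/52053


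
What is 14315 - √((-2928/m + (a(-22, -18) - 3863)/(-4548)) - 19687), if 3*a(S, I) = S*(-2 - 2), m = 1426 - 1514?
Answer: 14315 - I*√12296813582317/25014 ≈ 14315.0 - 140.19*I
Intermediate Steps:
m = -88
a(S, I) = -4*S/3 (a(S, I) = (S*(-2 - 2))/3 = (S*(-4))/3 = (-4*S)/3 = -4*S/3)
14315 - √((-2928/m + (a(-22, -18) - 3863)/(-4548)) - 19687) = 14315 - √((-2928/(-88) + (-4/3*(-22) - 3863)/(-4548)) - 19687) = 14315 - √((-2928*(-1/88) + (88/3 - 3863)*(-1/4548)) - 19687) = 14315 - √((366/11 - 11501/3*(-1/4548)) - 19687) = 14315 - √((366/11 + 11501/13644) - 19687) = 14315 - √(5120215/150084 - 19687) = 14315 - √(-2949583493/150084) = 14315 - I*√12296813582317/25014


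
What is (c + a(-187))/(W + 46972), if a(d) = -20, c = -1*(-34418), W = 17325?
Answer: 34398/64297 ≈ 0.53499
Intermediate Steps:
c = 34418
(c + a(-187))/(W + 46972) = (34418 - 20)/(17325 + 46972) = 34398/64297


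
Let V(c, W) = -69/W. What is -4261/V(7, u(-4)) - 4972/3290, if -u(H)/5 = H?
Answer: 140015366/113505 ≈ 1233.6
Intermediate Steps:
u(H) = -5*H
-4261/V(7, u(-4)) - 4972/3290 = -4261/((-69/((-5*(-4))))) - 4972/3290 = -4261/((-69/20)) - 4972*1/3290 = -4261/((-69*1/20)) - 2486/1645 = -4261/(-69/20) - 2486/1645 = -4261*(-20/69) - 2486/1645 = 85220/69 - 2486/1645 = 140015366/113505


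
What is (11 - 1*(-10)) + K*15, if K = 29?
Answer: 456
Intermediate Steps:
(11 - 1*(-10)) + K*15 = (11 - 1*(-10)) + 29*15 = (11 + 10) + 435 = 21 + 435 = 456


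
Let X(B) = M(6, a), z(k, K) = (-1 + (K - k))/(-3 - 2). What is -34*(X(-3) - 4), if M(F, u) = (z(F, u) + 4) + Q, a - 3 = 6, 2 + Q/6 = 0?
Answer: 2108/5 ≈ 421.60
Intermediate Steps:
Q = -12 (Q = -12 + 6*0 = -12 + 0 = -12)
a = 9 (a = 3 + 6 = 9)
z(k, K) = 1/5 - K/5 + k/5 (z(k, K) = (-1 + K - k)/(-5) = (-1 + K - k)*(-1/5) = 1/5 - K/5 + k/5)
M(F, u) = -39/5 - u/5 + F/5 (M(F, u) = ((1/5 - u/5 + F/5) + 4) - 12 = (21/5 - u/5 + F/5) - 12 = -39/5 - u/5 + F/5)
X(B) = -42/5 (X(B) = -39/5 - 1/5*9 + (1/5)*6 = -39/5 - 9/5 + 6/5 = -42/5)
-34*(X(-3) - 4) = -34*(-42/5 - 4) = -34*(-62/5) = 2108/5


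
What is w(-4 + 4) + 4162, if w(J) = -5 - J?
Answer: 4157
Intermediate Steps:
w(-4 + 4) + 4162 = (-5 - (-4 + 4)) + 4162 = (-5 - 1*0) + 4162 = (-5 + 0) + 4162 = -5 + 4162 = 4157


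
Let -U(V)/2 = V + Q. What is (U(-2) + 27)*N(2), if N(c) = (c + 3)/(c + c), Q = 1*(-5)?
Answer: 205/4 ≈ 51.250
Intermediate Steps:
Q = -5
N(c) = (3 + c)/(2*c) (N(c) = (3 + c)/((2*c)) = (3 + c)*(1/(2*c)) = (3 + c)/(2*c))
U(V) = 10 - 2*V (U(V) = -2*(V - 5) = -2*(-5 + V) = 10 - 2*V)
(U(-2) + 27)*N(2) = ((10 - 2*(-2)) + 27)*((½)*(3 + 2)/2) = ((10 + 4) + 27)*((½)*(½)*5) = (14 + 27)*(5/4) = 41*(5/4) = 205/4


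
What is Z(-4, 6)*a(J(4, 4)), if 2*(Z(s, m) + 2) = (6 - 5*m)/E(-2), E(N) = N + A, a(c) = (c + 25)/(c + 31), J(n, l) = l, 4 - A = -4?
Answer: -116/35 ≈ -3.3143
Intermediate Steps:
A = 8 (A = 4 - 1*(-4) = 4 + 4 = 8)
a(c) = (25 + c)/(31 + c)
E(N) = 8 + N (E(N) = N + 8 = 8 + N)
Z(s, m) = -3/2 - 5*m/12 (Z(s, m) = -2 + ((6 - 5*m)/(8 - 2))/2 = -2 + ((6 - 5*m)/6)/2 = -2 + ((6 - 5*m)*(1/6))/2 = -2 + (1 - 5*m/6)/2 = -2 + (1/2 - 5*m/12) = -3/2 - 5*m/12)
Z(-4, 6)*a(J(4, 4)) = (-3/2 - 5/12*6)*((25 + 4)/(31 + 4)) = (-3/2 - 5/2)*(29/35) = -4*29/35 = -116/35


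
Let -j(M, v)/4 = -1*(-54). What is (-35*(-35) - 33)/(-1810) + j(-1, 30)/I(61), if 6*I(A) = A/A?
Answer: -1173476/905 ≈ -1296.7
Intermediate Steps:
j(M, v) = -216 (j(M, v) = -(-4)*(-54) = -4*54 = -216)
I(A) = ⅙ (I(A) = (A/A)/6 = (⅙)*1 = ⅙)
(-35*(-35) - 33)/(-1810) + j(-1, 30)/I(61) = (-35*(-35) - 33)/(-1810) - 216/⅙ = (1225 - 33)*(-1/1810) - 216*6 = 1192*(-1/1810) - 1296 = -596/905 - 1296 = -1173476/905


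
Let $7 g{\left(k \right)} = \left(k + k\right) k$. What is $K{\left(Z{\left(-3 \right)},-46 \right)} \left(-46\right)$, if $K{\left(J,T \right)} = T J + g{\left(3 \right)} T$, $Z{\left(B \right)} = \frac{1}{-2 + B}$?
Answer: $\frac{175628}{35} \approx 5017.9$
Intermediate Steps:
$g{\left(k \right)} = \frac{2 k^{2}}{7}$ ($g{\left(k \right)} = \frac{\left(k + k\right) k}{7} = \frac{2 k k}{7} = \frac{2 k^{2}}{7}$)
$K{\left(J,T \right)} = \frac{18 T}{7} + J T$ ($K{\left(J,T \right)} = T J + \frac{2 \cdot 3^{2}}{7} T = J T + \frac{2}{7} \cdot 9 T = J T + \frac{18 T}{7} = \frac{18 T}{7} + J T$)
$K{\left(Z{\left(-3 \right)},-46 \right)} \left(-46\right) = \frac{1}{7} \left(-46\right) \left(18 + \frac{7}{-2 - 3}\right) \left(-46\right) = \frac{1}{7} \left(-46\right) \left(18 + \frac{7}{-5}\right) \left(-46\right) = \frac{1}{7} \left(-46\right) \left(18 + 7 \left(- \frac{1}{5}\right)\right) \left(-46\right) = \frac{1}{7} \left(-46\right) \left(18 - \frac{7}{5}\right) \left(-46\right) = \frac{1}{7} \left(-46\right) \frac{83}{5} \left(-46\right) = \left(- \frac{3818}{35}\right) \left(-46\right) = \frac{175628}{35}$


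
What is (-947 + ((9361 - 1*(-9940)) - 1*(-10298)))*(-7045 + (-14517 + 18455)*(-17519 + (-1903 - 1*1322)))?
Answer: -2340780065884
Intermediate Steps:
(-947 + ((9361 - 1*(-9940)) - 1*(-10298)))*(-7045 + (-14517 + 18455)*(-17519 + (-1903 - 1*1322))) = (-947 + ((9361 + 9940) + 10298))*(-7045 + 3938*(-17519 + (-1903 - 1322))) = (-947 + (19301 + 10298))*(-7045 + 3938*(-17519 - 3225)) = (-947 + 29599)*(-7045 + 3938*(-20744)) = 28652*(-7045 - 81689872) = 28652*(-81696917) = -2340780065884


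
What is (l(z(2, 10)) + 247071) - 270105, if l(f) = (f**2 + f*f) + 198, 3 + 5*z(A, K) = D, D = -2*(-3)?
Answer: -570882/25 ≈ -22835.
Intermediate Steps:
D = 6
z(A, K) = 3/5 (z(A, K) = -3/5 + (1/5)*6 = -3/5 + 6/5 = 3/5)
l(f) = 198 + 2*f**2 (l(f) = (f**2 + f**2) + 198 = 2*f**2 + 198 = 198 + 2*f**2)
(l(z(2, 10)) + 247071) - 270105 = ((198 + 2*(3/5)**2) + 247071) - 270105 = ((198 + 2*(9/25)) + 247071) - 270105 = ((198 + 18/25) + 247071) - 270105 = (4968/25 + 247071) - 270105 = 6181743/25 - 270105 = -570882/25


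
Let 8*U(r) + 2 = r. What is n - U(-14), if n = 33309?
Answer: 33311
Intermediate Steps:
U(r) = -¼ + r/8
n - U(-14) = 33309 - (-¼ + (⅛)*(-14)) = 33309 - (-¼ - 7/4) = 33309 - 1*(-2) = 33309 + 2 = 33311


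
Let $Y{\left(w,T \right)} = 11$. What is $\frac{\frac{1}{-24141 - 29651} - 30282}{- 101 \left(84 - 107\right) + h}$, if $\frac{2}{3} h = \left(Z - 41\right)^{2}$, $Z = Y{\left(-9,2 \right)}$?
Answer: $- \frac{1628929345}{197578016} \approx -8.2445$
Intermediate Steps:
$Z = 11$
$h = 1350$ ($h = \frac{3 \left(11 - 41\right)^{2}}{2} = \frac{3 \left(-30\right)^{2}}{2} = \frac{3}{2} \cdot 900 = 1350$)
$\frac{\frac{1}{-24141 - 29651} - 30282}{- 101 \left(84 - 107\right) + h} = \frac{\frac{1}{-24141 - 29651} - 30282}{- 101 \left(84 - 107\right) + 1350} = \frac{\frac{1}{-53792} - 30282}{\left(-101\right) \left(-23\right) + 1350} = \frac{- \frac{1}{53792} - 30282}{2323 + 1350} = - \frac{1628929345}{53792 \cdot 3673} = \left(- \frac{1628929345}{53792}\right) \frac{1}{3673} = - \frac{1628929345}{197578016}$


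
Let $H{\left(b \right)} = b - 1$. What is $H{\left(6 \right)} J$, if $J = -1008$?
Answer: $-5040$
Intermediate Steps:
$H{\left(b \right)} = -1 + b$ ($H{\left(b \right)} = b - 1 = -1 + b$)
$H{\left(6 \right)} J = \left(-1 + 6\right) \left(-1008\right) = 5 \left(-1008\right) = -5040$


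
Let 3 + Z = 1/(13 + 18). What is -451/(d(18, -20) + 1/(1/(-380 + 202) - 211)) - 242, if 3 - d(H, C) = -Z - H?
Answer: -5604683425/20989963 ≈ -267.02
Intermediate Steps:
Z = -92/31 (Z = -3 + 1/(13 + 18) = -3 + 1/31 = -92/31 ≈ -2.9677)
d(H, C) = 1/31 + H (d(H, C) = 3 - (-1*(-92/31) - H) = 3 - (92/31 - H) = 3 + (-92/31 + H) = 1/31 + H)
-451/(d(18, -20) + 1/(1/(-380 + 202) - 211)) - 242 = -451/((1/31 + 18) + 1/(1/(-380 + 202) - 211)) - 242 = -451/(559/31 + 1/(1/(-178) - 211)) - 242 = -451/(559/31 + 1/(-1/178 - 211)) - 242 = -451/(559/31 + 1/(-37559/178)) - 242 = -451/(559/31 - 178/37559) - 242 = -451/(20989963/1164329) - 242 = (1164329/20989963)*(-451) - 242 = -525112379/20989963 - 242 = -5604683425/20989963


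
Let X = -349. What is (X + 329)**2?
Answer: 400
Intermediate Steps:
(X + 329)**2 = (-349 + 329)**2 = (-20)**2 = 400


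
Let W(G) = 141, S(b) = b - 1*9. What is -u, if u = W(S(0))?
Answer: -141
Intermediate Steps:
S(b) = -9 + b (S(b) = b - 9 = -9 + b)
u = 141
-u = -1*141 = -141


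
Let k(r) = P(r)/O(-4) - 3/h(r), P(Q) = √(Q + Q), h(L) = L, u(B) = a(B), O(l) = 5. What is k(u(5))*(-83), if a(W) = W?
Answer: 249/5 - 83*√10/5 ≈ -2.6938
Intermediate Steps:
u(B) = B
P(Q) = √2*√Q (P(Q) = √(2*Q) = √2*√Q)
k(r) = -3/r + √2*√r/5 (k(r) = (√2*√r)/5 - 3/r = (√2*√r)*(⅕) - 3/r = √2*√r/5 - 3/r = -3/r + √2*√r/5)
k(u(5))*(-83) = ((⅕)*(-15 + √2*5^(3/2))/5)*(-83) = ((⅕)*(⅕)*(-15 + √2*(5*√5)))*(-83) = ((⅕)*(⅕)*(-15 + 5*√10))*(-83) = (-⅗ + √10/5)*(-83) = 249/5 - 83*√10/5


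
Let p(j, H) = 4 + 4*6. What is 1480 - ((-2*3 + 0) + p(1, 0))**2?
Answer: 996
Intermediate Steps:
p(j, H) = 28 (p(j, H) = 4 + 24 = 28)
1480 - ((-2*3 + 0) + p(1, 0))**2 = 1480 - ((-2*3 + 0) + 28)**2 = 1480 - ((-6 + 0) + 28)**2 = 1480 - (-6 + 28)**2 = 1480 - 1*22**2 = 1480 - 1*484 = 1480 - 484 = 996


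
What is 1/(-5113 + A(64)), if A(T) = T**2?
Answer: -1/1017 ≈ -0.00098328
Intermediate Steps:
1/(-5113 + A(64)) = 1/(-5113 + 64**2) = 1/(-5113 + 4096) = 1/(-1017) = -1/1017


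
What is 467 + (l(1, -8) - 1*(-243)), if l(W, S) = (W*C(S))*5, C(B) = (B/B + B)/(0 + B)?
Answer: 5715/8 ≈ 714.38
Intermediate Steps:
C(B) = (1 + B)/B
l(W, S) = 5*W*(1 + S)/S (l(W, S) = (W*((1 + S)/S))*5 = (W*(1 + S)/S)*5 = 5*W*(1 + S)/S)
467 + (l(1, -8) - 1*(-243)) = 467 + (5*1*(1 - 8)/(-8) - 1*(-243)) = 467 + (5*1*(-1/8)*(-7) + 243) = 467 + (35/8 + 243) = 467 + 1979/8 = 5715/8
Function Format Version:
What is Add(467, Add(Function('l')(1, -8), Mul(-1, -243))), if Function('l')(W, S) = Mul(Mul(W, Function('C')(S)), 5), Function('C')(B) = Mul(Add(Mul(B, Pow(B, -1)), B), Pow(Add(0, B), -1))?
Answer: Rational(5715, 8) ≈ 714.38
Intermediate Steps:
Function('C')(B) = Mul(Pow(B, -1), Add(1, B)) (Function('C')(B) = Mul(Add(1, B), Pow(B, -1)) = Mul(Pow(B, -1), Add(1, B)))
Function('l')(W, S) = Mul(5, W, Pow(S, -1), Add(1, S)) (Function('l')(W, S) = Mul(Mul(W, Mul(Pow(S, -1), Add(1, S))), 5) = Mul(Mul(W, Pow(S, -1), Add(1, S)), 5) = Mul(5, W, Pow(S, -1), Add(1, S)))
Add(467, Add(Function('l')(1, -8), Mul(-1, -243))) = Add(467, Add(Mul(5, 1, Pow(-8, -1), Add(1, -8)), Mul(-1, -243))) = Add(467, Add(Mul(5, 1, Rational(-1, 8), -7), 243)) = Add(467, Add(Rational(35, 8), 243)) = Add(467, Rational(1979, 8)) = Rational(5715, 8)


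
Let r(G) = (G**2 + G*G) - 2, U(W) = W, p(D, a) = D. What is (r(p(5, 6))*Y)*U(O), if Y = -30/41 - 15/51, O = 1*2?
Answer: -68640/697 ≈ -98.479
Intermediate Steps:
O = 2
Y = -715/697 (Y = -30*1/41 - 15*1/51 = -30/41 - 5/17 = -715/697 ≈ -1.0258)
r(G) = -2 + 2*G**2 (r(G) = (G**2 + G**2) - 2 = 2*G**2 - 2 = -2 + 2*G**2)
(r(p(5, 6))*Y)*U(O) = ((-2 + 2*5**2)*(-715/697))*2 = ((-2 + 2*25)*(-715/697))*2 = ((-2 + 50)*(-715/697))*2 = (48*(-715/697))*2 = -34320/697*2 = -68640/697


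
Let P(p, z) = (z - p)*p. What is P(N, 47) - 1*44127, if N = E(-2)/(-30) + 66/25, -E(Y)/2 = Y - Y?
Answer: -27506181/625 ≈ -44010.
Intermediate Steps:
E(Y) = 0 (E(Y) = -2*(Y - Y) = -2*0 = 0)
N = 66/25 (N = 0/(-30) + 66/25 = 0*(-1/30) + 66*(1/25) = 0 + 66/25 = 66/25 ≈ 2.6400)
P(p, z) = p*(z - p)
P(N, 47) - 1*44127 = 66*(47 - 1*66/25)/25 - 1*44127 = 66*(47 - 66/25)/25 - 44127 = (66/25)*(1109/25) - 44127 = 73194/625 - 44127 = -27506181/625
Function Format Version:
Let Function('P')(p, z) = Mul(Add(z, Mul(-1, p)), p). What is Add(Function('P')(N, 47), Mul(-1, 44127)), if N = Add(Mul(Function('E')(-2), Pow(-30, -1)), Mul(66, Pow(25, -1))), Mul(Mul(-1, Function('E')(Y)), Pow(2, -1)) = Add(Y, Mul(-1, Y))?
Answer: Rational(-27506181, 625) ≈ -44010.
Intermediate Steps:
Function('E')(Y) = 0 (Function('E')(Y) = Mul(-2, Add(Y, Mul(-1, Y))) = Mul(-2, 0) = 0)
N = Rational(66, 25) (N = Add(Mul(0, Pow(-30, -1)), Mul(66, Pow(25, -1))) = Add(Mul(0, Rational(-1, 30)), Mul(66, Rational(1, 25))) = Add(0, Rational(66, 25)) = Rational(66, 25) ≈ 2.6400)
Function('P')(p, z) = Mul(p, Add(z, Mul(-1, p)))
Add(Function('P')(N, 47), Mul(-1, 44127)) = Add(Mul(Rational(66, 25), Add(47, Mul(-1, Rational(66, 25)))), Mul(-1, 44127)) = Add(Mul(Rational(66, 25), Add(47, Rational(-66, 25))), -44127) = Add(Mul(Rational(66, 25), Rational(1109, 25)), -44127) = Add(Rational(73194, 625), -44127) = Rational(-27506181, 625)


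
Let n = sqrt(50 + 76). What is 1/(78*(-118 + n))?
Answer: -59/538122 - sqrt(14)/358748 ≈ -0.00012007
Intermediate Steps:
n = 3*sqrt(14) (n = sqrt(126) = 3*sqrt(14) ≈ 11.225)
1/(78*(-118 + n)) = 1/(78*(-118 + 3*sqrt(14))) = 1/(-9204 + 234*sqrt(14))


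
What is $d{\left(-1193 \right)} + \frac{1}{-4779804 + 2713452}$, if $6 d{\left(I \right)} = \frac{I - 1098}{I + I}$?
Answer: $\frac{394499843}{2465157936} \approx 0.16003$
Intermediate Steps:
$d{\left(I \right)} = \frac{-1098 + I}{12 I}$ ($d{\left(I \right)} = \frac{\left(I - 1098\right) \frac{1}{I + I}}{6} = \frac{\left(-1098 + I\right) \frac{1}{2 I}}{6} = \frac{\frac{1}{2} \frac{1}{I} \left(-1098 + I\right)}{6} = \frac{-1098 + I}{12 I}$)
$d{\left(-1193 \right)} + \frac{1}{-4779804 + 2713452} = \frac{-1098 - 1193}{12 \left(-1193\right)} + \frac{1}{-4779804 + 2713452} = \frac{1}{12} \left(- \frac{1}{1193}\right) \left(-2291\right) + \frac{1}{-2066352} = \frac{2291}{14316} - \frac{1}{2066352} = \frac{394499843}{2465157936}$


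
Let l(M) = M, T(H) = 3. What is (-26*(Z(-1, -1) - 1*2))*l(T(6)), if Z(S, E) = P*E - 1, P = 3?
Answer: 468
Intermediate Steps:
Z(S, E) = -1 + 3*E (Z(S, E) = 3*E - 1 = -1 + 3*E)
(-26*(Z(-1, -1) - 1*2))*l(T(6)) = -26*((-1 + 3*(-1)) - 1*2)*3 = -26*((-1 - 3) - 2)*3 = -26*(-4 - 2)*3 = -26*(-6)*3 = 156*3 = 468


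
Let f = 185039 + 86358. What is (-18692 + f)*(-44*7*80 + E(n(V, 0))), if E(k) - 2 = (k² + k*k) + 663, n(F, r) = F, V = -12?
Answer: -5985823335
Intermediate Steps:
E(k) = 665 + 2*k² (E(k) = 2 + ((k² + k*k) + 663) = 2 + ((k² + k²) + 663) = 2 + (2*k² + 663) = 2 + (663 + 2*k²) = 665 + 2*k²)
f = 271397
(-18692 + f)*(-44*7*80 + E(n(V, 0))) = (-18692 + 271397)*(-44*7*80 + (665 + 2*(-12)²)) = 252705*(-308*80 + (665 + 2*144)) = 252705*(-24640 + (665 + 288)) = 252705*(-24640 + 953) = 252705*(-23687) = -5985823335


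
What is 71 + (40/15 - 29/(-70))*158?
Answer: 58568/105 ≈ 557.79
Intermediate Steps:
71 + (40/15 - 29/(-70))*158 = 71 + (40*(1/15) - 29*(-1/70))*158 = 71 + (8/3 + 29/70)*158 = 71 + (647/210)*158 = 71 + 51113/105 = 58568/105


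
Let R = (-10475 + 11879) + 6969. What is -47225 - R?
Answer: -55598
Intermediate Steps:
R = 8373 (R = 1404 + 6969 = 8373)
-47225 - R = -47225 - 1*8373 = -47225 - 8373 = -55598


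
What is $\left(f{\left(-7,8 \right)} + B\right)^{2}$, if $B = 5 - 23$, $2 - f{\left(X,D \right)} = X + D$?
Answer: $289$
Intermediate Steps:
$f{\left(X,D \right)} = 2 - D - X$ ($f{\left(X,D \right)} = 2 - \left(X + D\right) = 2 - \left(D + X\right) = 2 - D - X$)
$B = -18$ ($B = 5 - 23 = -18$)
$\left(f{\left(-7,8 \right)} + B\right)^{2} = \left(\left(2 - 8 - -7\right) - 18\right)^{2} = \left(\left(2 - 8 + 7\right) - 18\right)^{2} = \left(1 - 18\right)^{2} = \left(-17\right)^{2} = 289$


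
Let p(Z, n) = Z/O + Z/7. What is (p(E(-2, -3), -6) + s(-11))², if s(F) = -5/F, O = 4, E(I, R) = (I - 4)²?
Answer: 1263376/5929 ≈ 213.08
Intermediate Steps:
E(I, R) = (-4 + I)²
p(Z, n) = 11*Z/28 (p(Z, n) = Z/4 + Z/7 = 11*Z/28)
(p(E(-2, -3), -6) + s(-11))² = (11*(-4 - 2)²/28 - 5/(-11))² = ((11/28)*(-6)² - 5*(-1/11))² = ((11/28)*36 + 5/11)² = (99/7 + 5/11)² = (1124/77)² = 1263376/5929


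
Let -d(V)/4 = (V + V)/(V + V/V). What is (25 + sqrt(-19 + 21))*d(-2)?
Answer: -400 - 16*sqrt(2) ≈ -422.63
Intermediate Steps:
d(V) = -8*V/(1 + V) (d(V) = -4*(V + V)/(V + V/V) = -4*2*V/(V + 1) = -4*2*V/(1 + V) = -8*V/(1 + V))
(25 + sqrt(-19 + 21))*d(-2) = (25 + sqrt(-19 + 21))*(-8*(-2)/(1 - 2)) = (25 + sqrt(2))*(-8*(-2)/(-1)) = (25 + sqrt(2))*(-8*(-2)*(-1)) = (25 + sqrt(2))*(-16) = -400 - 16*sqrt(2)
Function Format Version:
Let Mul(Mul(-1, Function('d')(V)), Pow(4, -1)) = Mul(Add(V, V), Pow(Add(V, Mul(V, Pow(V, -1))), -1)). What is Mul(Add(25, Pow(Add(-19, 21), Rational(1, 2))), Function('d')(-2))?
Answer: Add(-400, Mul(-16, Pow(2, Rational(1, 2)))) ≈ -422.63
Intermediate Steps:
Function('d')(V) = Mul(-8, V, Pow(Add(1, V), -1)) (Function('d')(V) = Mul(-4, Mul(Add(V, V), Pow(Add(V, Mul(V, Pow(V, -1))), -1))) = Mul(-4, Mul(Mul(2, V), Pow(Add(V, 1), -1))) = Mul(-4, Mul(Mul(2, V), Pow(Add(1, V), -1))) = Mul(-4, Mul(2, V, Pow(Add(1, V), -1))) = Mul(-8, V, Pow(Add(1, V), -1)))
Mul(Add(25, Pow(Add(-19, 21), Rational(1, 2))), Function('d')(-2)) = Mul(Add(25, Pow(Add(-19, 21), Rational(1, 2))), Mul(-8, -2, Pow(Add(1, -2), -1))) = Mul(Add(25, Pow(2, Rational(1, 2))), Mul(-8, -2, Pow(-1, -1))) = Mul(Add(25, Pow(2, Rational(1, 2))), Mul(-8, -2, -1)) = Mul(Add(25, Pow(2, Rational(1, 2))), -16) = Add(-400, Mul(-16, Pow(2, Rational(1, 2))))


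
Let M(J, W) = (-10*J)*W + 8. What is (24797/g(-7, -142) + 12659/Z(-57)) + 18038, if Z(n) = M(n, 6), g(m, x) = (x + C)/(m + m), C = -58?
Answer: 847465139/42850 ≈ 19777.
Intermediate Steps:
M(J, W) = 8 - 10*J*W (M(J, W) = -10*J*W + 8 = 8 - 10*J*W)
g(m, x) = (-58 + x)/(2*m) (g(m, x) = (x - 58)/(m + m) = (-58 + x)/((2*m)) = (-58 + x)*(1/(2*m)) = (-58 + x)/(2*m))
Z(n) = 8 - 60*n (Z(n) = 8 - 10*n*6 = 8 - 60*n)
(24797/g(-7, -142) + 12659/Z(-57)) + 18038 = (24797/(((½)*(-58 - 142)/(-7))) + 12659/(8 - 60*(-57))) + 18038 = (24797/(((½)*(-⅐)*(-200))) + 12659/(8 + 3420)) + 18038 = (24797/(100/7) + 12659/3428) + 18038 = (24797*(7/100) + 12659*(1/3428)) + 18038 = (173579/100 + 12659/3428) + 18038 = 74536839/42850 + 18038 = 847465139/42850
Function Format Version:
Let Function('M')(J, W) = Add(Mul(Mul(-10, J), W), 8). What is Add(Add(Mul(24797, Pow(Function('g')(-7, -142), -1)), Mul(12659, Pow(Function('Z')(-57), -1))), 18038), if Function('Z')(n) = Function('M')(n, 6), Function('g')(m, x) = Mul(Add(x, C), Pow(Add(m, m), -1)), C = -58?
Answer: Rational(847465139, 42850) ≈ 19777.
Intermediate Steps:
Function('M')(J, W) = Add(8, Mul(-10, J, W)) (Function('M')(J, W) = Add(Mul(-10, J, W), 8) = Add(8, Mul(-10, J, W)))
Function('g')(m, x) = Mul(Rational(1, 2), Pow(m, -1), Add(-58, x)) (Function('g')(m, x) = Mul(Add(x, -58), Pow(Add(m, m), -1)) = Mul(Add(-58, x), Pow(Mul(2, m), -1)) = Mul(Add(-58, x), Mul(Rational(1, 2), Pow(m, -1))) = Mul(Rational(1, 2), Pow(m, -1), Add(-58, x)))
Function('Z')(n) = Add(8, Mul(-60, n)) (Function('Z')(n) = Add(8, Mul(-10, n, 6)) = Add(8, Mul(-60, n)))
Add(Add(Mul(24797, Pow(Function('g')(-7, -142), -1)), Mul(12659, Pow(Function('Z')(-57), -1))), 18038) = Add(Add(Mul(24797, Pow(Mul(Rational(1, 2), Pow(-7, -1), Add(-58, -142)), -1)), Mul(12659, Pow(Add(8, Mul(-60, -57)), -1))), 18038) = Add(Add(Mul(24797, Pow(Mul(Rational(1, 2), Rational(-1, 7), -200), -1)), Mul(12659, Pow(Add(8, 3420), -1))), 18038) = Add(Add(Mul(24797, Pow(Rational(100, 7), -1)), Mul(12659, Pow(3428, -1))), 18038) = Add(Add(Mul(24797, Rational(7, 100)), Mul(12659, Rational(1, 3428))), 18038) = Add(Add(Rational(173579, 100), Rational(12659, 3428)), 18038) = Add(Rational(74536839, 42850), 18038) = Rational(847465139, 42850)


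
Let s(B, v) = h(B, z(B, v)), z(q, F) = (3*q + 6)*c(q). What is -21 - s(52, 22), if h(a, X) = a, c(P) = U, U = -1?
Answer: -73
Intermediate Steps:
c(P) = -1
z(q, F) = -6 - 3*q (z(q, F) = (3*q + 6)*(-1) = (6 + 3*q)*(-1) = -6 - 3*q)
s(B, v) = B
-21 - s(52, 22) = -21 - 1*52 = -21 - 52 = -73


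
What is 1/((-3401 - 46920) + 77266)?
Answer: 1/26945 ≈ 3.7113e-5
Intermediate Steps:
1/((-3401 - 46920) + 77266) = 1/(-50321 + 77266) = 1/26945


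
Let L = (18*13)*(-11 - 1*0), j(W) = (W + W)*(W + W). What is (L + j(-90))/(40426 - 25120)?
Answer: 4971/2551 ≈ 1.9486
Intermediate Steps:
j(W) = 4*W² (j(W) = (2*W)*(2*W) = 4*W²)
L = -2574 (L = 234*(-11 + 0) = 234*(-11) = -2574)
(L + j(-90))/(40426 - 25120) = (-2574 + 4*(-90)²)/(40426 - 25120) = (-2574 + 4*8100)/15306 = (-2574 + 32400)*(1/15306) = 29826*(1/15306) = 4971/2551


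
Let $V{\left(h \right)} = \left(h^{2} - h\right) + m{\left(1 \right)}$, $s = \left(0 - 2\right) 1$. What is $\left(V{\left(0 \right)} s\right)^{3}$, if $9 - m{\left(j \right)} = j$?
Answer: $-4096$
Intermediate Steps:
$s = -2$ ($s = \left(-2\right) 1 = -2$)
$m{\left(j \right)} = 9 - j$
$V{\left(h \right)} = 8 + h^{2} - h$ ($V{\left(h \right)} = \left(h^{2} - h\right) + \left(9 - 1\right) = \left(h^{2} - h\right) + 8 = 8 + h^{2} - h$)
$\left(V{\left(0 \right)} s\right)^{3} = \left(\left(8 + 0^{2} - 0\right) \left(-2\right)\right)^{3} = \left(\left(8 + 0 + 0\right) \left(-2\right)\right)^{3} = \left(8 \left(-2\right)\right)^{3} = \left(-16\right)^{3} = -4096$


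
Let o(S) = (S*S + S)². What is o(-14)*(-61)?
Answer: -2020564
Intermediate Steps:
o(S) = (S + S²)² (o(S) = (S² + S)² = (S + S²)²)
o(-14)*(-61) = ((-14)²*(1 - 14)²)*(-61) = (196*(-13)²)*(-61) = (196*169)*(-61) = 33124*(-61) = -2020564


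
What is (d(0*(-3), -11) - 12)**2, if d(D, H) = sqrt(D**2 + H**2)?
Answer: 1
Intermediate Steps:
(d(0*(-3), -11) - 12)**2 = (sqrt((0*(-3))**2 + (-11)**2) - 12)**2 = (sqrt(0**2 + 121) - 12)**2 = (sqrt(0 + 121) - 12)**2 = (sqrt(121) - 12)**2 = (11 - 12)**2 = (-1)**2 = 1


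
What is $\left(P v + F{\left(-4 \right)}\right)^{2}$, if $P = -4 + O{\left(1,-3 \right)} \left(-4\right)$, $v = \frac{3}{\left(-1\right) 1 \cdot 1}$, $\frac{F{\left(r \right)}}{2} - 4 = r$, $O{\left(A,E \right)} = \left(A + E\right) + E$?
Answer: $2304$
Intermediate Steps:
$O{\left(A,E \right)} = A + 2 E$
$F{\left(r \right)} = 8 + 2 r$
$v = -3$ ($v = \frac{3}{\left(-1\right) 1} = \frac{3}{-1} = 3 \left(-1\right) = -3$)
$P = 16$ ($P = -4 + \left(1 + 2 \left(-3\right)\right) \left(-4\right) = -4 + \left(1 - 6\right) \left(-4\right) = -4 - -20 = -4 + 20 = 16$)
$\left(P v + F{\left(-4 \right)}\right)^{2} = \left(16 \left(-3\right) + \left(8 + 2 \left(-4\right)\right)\right)^{2} = \left(-48 + \left(8 - 8\right)\right)^{2} = \left(-48 + 0\right)^{2} = \left(-48\right)^{2} = 2304$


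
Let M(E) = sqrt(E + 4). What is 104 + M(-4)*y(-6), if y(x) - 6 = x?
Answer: 104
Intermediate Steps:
y(x) = 6 + x
M(E) = sqrt(4 + E)
104 + M(-4)*y(-6) = 104 + sqrt(4 - 4)*(6 - 6) = 104 + sqrt(0)*0 = 104 + 0*0 = 104 + 0 = 104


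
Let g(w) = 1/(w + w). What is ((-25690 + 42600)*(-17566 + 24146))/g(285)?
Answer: 63422646000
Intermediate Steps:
g(w) = 1/(2*w)
((-25690 + 42600)*(-17566 + 24146))/g(285) = ((-25690 + 42600)*(-17566 + 24146))/(((½)/285)) = (16910*6580)/(((½)*(1/285))) = 111267800/(1/570) = 111267800*570 = 63422646000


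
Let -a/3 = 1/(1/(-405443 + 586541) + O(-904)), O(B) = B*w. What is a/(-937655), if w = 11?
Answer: -543294/1688565234031705 ≈ -3.2175e-10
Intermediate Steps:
O(B) = 11*B (O(B) = B*11 = 11*B)
a = 543294/1800838511 (a = -3/(1/(-405443 + 586541) + 11*(-904)) = -3/(1/181098 - 9944) = -3/(-1800838511/181098) = -3*(-181098/1800838511) = 543294/1800838511 ≈ 0.00030169)
a/(-937655) = (543294/1800838511)/(-937655) = (543294/1800838511)*(-1/937655) = -543294/1688565234031705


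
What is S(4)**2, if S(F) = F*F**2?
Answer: 4096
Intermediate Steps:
S(F) = F**3
S(4)**2 = (4**3)**2 = 64**2 = 4096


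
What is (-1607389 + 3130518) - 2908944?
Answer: -1385815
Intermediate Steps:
(-1607389 + 3130518) - 2908944 = 1523129 - 2908944 = -1385815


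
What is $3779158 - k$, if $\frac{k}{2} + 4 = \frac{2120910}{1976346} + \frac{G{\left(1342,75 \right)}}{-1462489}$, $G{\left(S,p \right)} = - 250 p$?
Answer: $\frac{1820539289968567204}{481730714199} \approx 3.7792 \cdot 10^{6}$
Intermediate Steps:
$k = - \frac{2807557702762}{481730714199}$ ($k = -8 + 2 \left(\frac{2120910}{1976346} + \frac{\left(-250\right) 75}{-1462489}\right) = -8 + 2 \left(2120910 \cdot \frac{1}{1976346} - - \frac{18750}{1462489}\right) = -8 + 2 \left(\frac{353485}{329391} + \frac{18750}{1462489}\right) = -8 + 2 \cdot \frac{523144005415}{481730714199} = -8 + \frac{1046288010830}{481730714199} = - \frac{2807557702762}{481730714199} \approx -5.8281$)
$3779158 - k = 3779158 - - \frac{2807557702762}{481730714199} = 3779158 + \frac{2807557702762}{481730714199} = \frac{1820539289968567204}{481730714199}$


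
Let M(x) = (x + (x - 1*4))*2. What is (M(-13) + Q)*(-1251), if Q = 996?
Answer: -1170936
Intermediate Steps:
M(x) = -8 + 4*x (M(x) = (x + (x - 4))*2 = (x + (-4 + x))*2 = (-4 + 2*x)*2 = -8 + 4*x)
(M(-13) + Q)*(-1251) = ((-8 + 4*(-13)) + 996)*(-1251) = ((-8 - 52) + 996)*(-1251) = (-60 + 996)*(-1251) = 936*(-1251) = -1170936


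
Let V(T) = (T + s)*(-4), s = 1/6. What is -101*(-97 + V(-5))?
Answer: 23533/3 ≈ 7844.3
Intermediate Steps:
s = 1/6 ≈ 0.16667
V(T) = -2/3 - 4*T (V(T) = (T + 1/6)*(-4) = (1/6 + T)*(-4) = -2/3 - 4*T)
-101*(-97 + V(-5)) = -101*(-97 + (-2/3 - 4*(-5))) = -101*(-97 + (-2/3 + 20)) = -101*(-97 + 58/3) = -101*(-233/3) = 23533/3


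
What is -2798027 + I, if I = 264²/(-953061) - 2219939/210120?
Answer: -186775706488984813/66752392440 ≈ -2.7980e+6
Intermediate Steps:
I = -710127268933/66752392440 (I = 69696*(-1/953061) - 2219939*1/210120 = -23232/317687 - 2219939/210120 = -710127268933/66752392440 ≈ -10.638)
-2798027 + I = -2798027 - 710127268933/66752392440 = -186775706488984813/66752392440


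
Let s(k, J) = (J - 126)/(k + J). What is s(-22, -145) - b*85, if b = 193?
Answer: -2739364/167 ≈ -16403.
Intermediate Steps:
s(k, J) = (-126 + J)/(J + k)
s(-22, -145) - b*85 = (-126 - 145)/(-145 - 22) - 193*85 = -271/(-167) - 1*16405 = -1/167*(-271) - 16405 = 271/167 - 16405 = -2739364/167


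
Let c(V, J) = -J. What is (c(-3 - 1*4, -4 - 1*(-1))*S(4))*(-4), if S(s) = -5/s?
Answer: 15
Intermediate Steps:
(c(-3 - 1*4, -4 - 1*(-1))*S(4))*(-4) = ((-(-4 - 1*(-1)))*(-5/4))*(-4) = ((-(-4 + 1))*(-5*¼))*(-4) = (-1*(-3)*(-5/4))*(-4) = (3*(-5/4))*(-4) = -15/4*(-4) = 15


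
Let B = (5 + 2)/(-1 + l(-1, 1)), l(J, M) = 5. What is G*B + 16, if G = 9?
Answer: 127/4 ≈ 31.750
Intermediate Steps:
B = 7/4 (B = (5 + 2)/(-1 + 5) = 7/4 ≈ 1.7500)
G*B + 16 = 9*(7/4) + 16 = 63/4 + 16 = 127/4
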